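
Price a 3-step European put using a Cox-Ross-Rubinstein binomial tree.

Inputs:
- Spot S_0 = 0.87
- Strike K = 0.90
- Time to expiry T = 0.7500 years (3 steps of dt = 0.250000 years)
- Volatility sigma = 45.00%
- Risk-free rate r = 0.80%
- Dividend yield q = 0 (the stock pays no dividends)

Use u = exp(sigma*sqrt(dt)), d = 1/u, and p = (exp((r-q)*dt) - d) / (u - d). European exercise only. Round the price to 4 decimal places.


Answer: Price = V(0,0) = 0.1598

Derivation:
dt = T/N = 0.250000
u = exp(sigma*sqrt(dt)) = 1.252323; d = 1/u = 0.798516
p = (exp((r-q)*dt) - d) / (u - d) = 0.448398
Discount per step: exp(-r*dt) = 0.998002
Stock lattice S(k, i) with i counting down-moves:
  k=0: S(0,0) = 0.8700
  k=1: S(1,0) = 1.0895; S(1,1) = 0.6947
  k=2: S(2,0) = 1.3644; S(2,1) = 0.8700; S(2,2) = 0.5547
  k=3: S(3,0) = 1.7087; S(3,1) = 1.0895; S(3,2) = 0.6947; S(3,3) = 0.4430
Terminal payoffs V(N, i) = max(K - S_T, 0):
  V(3,0) = 0.000000; V(3,1) = 0.000000; V(3,2) = 0.205291; V(3,3) = 0.457034
Backward induction: V(k, i) = exp(-r*dt) * [p * V(k+1, i) + (1-p) * V(k+1, i+1)].
  V(2,0) = exp(-r*dt) * [p*0.000000 + (1-p)*0.000000] = 0.000000
  V(2,1) = exp(-r*dt) * [p*0.000000 + (1-p)*0.205291] = 0.113013
  V(2,2) = exp(-r*dt) * [p*0.205291 + (1-p)*0.457034] = 0.343465
  V(1,0) = exp(-r*dt) * [p*0.000000 + (1-p)*0.113013] = 0.062214
  V(1,1) = exp(-r*dt) * [p*0.113013 + (1-p)*0.343465] = 0.239651
  V(0,0) = exp(-r*dt) * [p*0.062214 + (1-p)*0.239651] = 0.159769


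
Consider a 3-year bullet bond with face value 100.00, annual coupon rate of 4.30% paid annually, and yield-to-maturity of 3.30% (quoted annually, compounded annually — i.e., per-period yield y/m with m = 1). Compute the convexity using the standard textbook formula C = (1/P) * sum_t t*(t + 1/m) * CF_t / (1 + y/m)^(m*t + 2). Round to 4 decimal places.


Coupon per period c = face * coupon_rate / m = 4.300000
Periods per year m = 1; per-period yield y/m = 0.033000
Number of cashflows N = 3
Cashflows (t years, CF_t, discount factor 1/(1+y/m)^(m*t), PV):
  t = 1.0000: CF_t = 4.300000, DF = 0.968054, PV = 4.162633
  t = 2.0000: CF_t = 4.300000, DF = 0.937129, PV = 4.029655
  t = 3.0000: CF_t = 104.300000, DF = 0.907192, PV = 94.620087
Price P = sum_t PV_t = 102.812375
Convexity numerator sum_t t*(t + 1/m) * CF_t / (1+y/m)^(m*t + 2):
  t = 1.0000: term = 7.801848
  t = 2.0000: term = 22.657836
  t = 3.0000: term = 1064.054682
Convexity = (1/P) * sum = 1094.514365 / 102.812375 = 10.645745

Answer: Convexity = 10.6457


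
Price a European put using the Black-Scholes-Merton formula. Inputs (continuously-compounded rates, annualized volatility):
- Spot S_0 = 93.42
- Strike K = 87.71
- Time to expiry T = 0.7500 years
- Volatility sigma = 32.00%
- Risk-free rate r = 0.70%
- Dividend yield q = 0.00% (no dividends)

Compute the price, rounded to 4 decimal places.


d1 = (ln(S/K) + (r - q + 0.5*sigma^2) * T) / (sigma * sqrt(T)) = 0.38509096
d2 = d1 - sigma * sqrt(T) = 0.10796283
exp(-rT) = 0.99476376; exp(-qT) = 1.00000000
P = K * exp(-rT) * N(-d2) - S_0 * exp(-qT) * N(-d1)
N(-d1) = 0.35008501; N(-d2) = 0.45701259
P = 87.7100 * 0.99476376 * 0.45701259 - 93.4200 * 1.00000000 * 0.35008501 = 7.1697

Answer: Price = 7.1697


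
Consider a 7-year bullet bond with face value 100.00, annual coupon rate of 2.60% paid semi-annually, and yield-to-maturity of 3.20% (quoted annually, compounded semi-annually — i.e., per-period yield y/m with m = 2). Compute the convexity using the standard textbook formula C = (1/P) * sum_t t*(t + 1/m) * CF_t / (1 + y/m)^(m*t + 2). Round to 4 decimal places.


Coupon per period c = face * coupon_rate / m = 1.300000
Periods per year m = 2; per-period yield y/m = 0.016000
Number of cashflows N = 14
Cashflows (t years, CF_t, discount factor 1/(1+y/m)^(m*t), PV):
  t = 0.5000: CF_t = 1.300000, DF = 0.984252, PV = 1.279528
  t = 1.0000: CF_t = 1.300000, DF = 0.968752, PV = 1.259378
  t = 1.5000: CF_t = 1.300000, DF = 0.953496, PV = 1.239545
  t = 2.0000: CF_t = 1.300000, DF = 0.938480, PV = 1.220024
  t = 2.5000: CF_t = 1.300000, DF = 0.923701, PV = 1.200811
  t = 3.0000: CF_t = 1.300000, DF = 0.909155, PV = 1.181901
  t = 3.5000: CF_t = 1.300000, DF = 0.894837, PV = 1.163288
  t = 4.0000: CF_t = 1.300000, DF = 0.880745, PV = 1.144969
  t = 4.5000: CF_t = 1.300000, DF = 0.866875, PV = 1.126938
  t = 5.0000: CF_t = 1.300000, DF = 0.853224, PV = 1.109191
  t = 5.5000: CF_t = 1.300000, DF = 0.839787, PV = 1.091723
  t = 6.0000: CF_t = 1.300000, DF = 0.826562, PV = 1.074531
  t = 6.5000: CF_t = 1.300000, DF = 0.813545, PV = 1.057609
  t = 7.0000: CF_t = 101.300000, DF = 0.800734, PV = 81.114320
Price P = sum_t PV_t = 96.263756
Convexity numerator sum_t t*(t + 1/m) * CF_t / (1+y/m)^(m*t + 2):
  t = 0.5000: term = 0.619772
  t = 1.0000: term = 1.830037
  t = 1.5000: term = 3.602434
  t = 2.0000: term = 5.909505
  t = 2.5000: term = 8.724663
  t = 3.0000: term = 12.022173
  t = 3.5000: term = 15.777130
  t = 4.0000: term = 19.965435
  t = 4.5000: term = 24.563773
  t = 5.0000: term = 29.549596
  t = 5.5000: term = 34.901098
  t = 6.0000: term = 40.597197
  t = 6.5000: term = 46.617516
  t = 7.0000: term = 4125.431892
Convexity = (1/P) * sum = 4370.112223 / 96.263756 = 45.397275

Answer: Convexity = 45.3973


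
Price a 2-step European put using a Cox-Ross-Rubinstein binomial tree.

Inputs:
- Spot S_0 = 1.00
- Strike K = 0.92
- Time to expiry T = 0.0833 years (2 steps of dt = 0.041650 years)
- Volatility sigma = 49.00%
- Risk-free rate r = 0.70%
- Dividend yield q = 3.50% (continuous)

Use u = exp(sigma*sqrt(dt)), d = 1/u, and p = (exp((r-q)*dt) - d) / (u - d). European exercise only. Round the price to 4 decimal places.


dt = T/N = 0.041650
u = exp(sigma*sqrt(dt)) = 1.105172; d = 1/u = 0.904837
p = (exp((r-q)*dt) - d) / (u - d) = 0.469203
Discount per step: exp(-r*dt) = 0.999708
Stock lattice S(k, i) with i counting down-moves:
  k=0: S(0,0) = 1.0000
  k=1: S(1,0) = 1.1052; S(1,1) = 0.9048
  k=2: S(2,0) = 1.2214; S(2,1) = 1.0000; S(2,2) = 0.8187
Terminal payoffs V(N, i) = max(K - S_T, 0):
  V(2,0) = 0.000000; V(2,1) = 0.000000; V(2,2) = 0.101271
Backward induction: V(k, i) = exp(-r*dt) * [p * V(k+1, i) + (1-p) * V(k+1, i+1)].
  V(1,0) = exp(-r*dt) * [p*0.000000 + (1-p)*0.000000] = 0.000000
  V(1,1) = exp(-r*dt) * [p*0.000000 + (1-p)*0.101271] = 0.053738
  V(0,0) = exp(-r*dt) * [p*0.000000 + (1-p)*0.053738] = 0.028516

Answer: Price = V(0,0) = 0.0285


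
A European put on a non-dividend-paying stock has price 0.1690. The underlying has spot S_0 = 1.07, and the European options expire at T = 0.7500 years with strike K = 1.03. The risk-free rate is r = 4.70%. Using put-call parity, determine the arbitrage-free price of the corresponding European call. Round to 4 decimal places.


Put-call parity: C - P = S_0 * exp(-qT) - K * exp(-rT).
S_0 * exp(-qT) = 1.0700 * 1.00000000 = 1.07000000
K * exp(-rT) = 1.0300 * 0.96536405 = 0.99432497
C = P + S*exp(-qT) - K*exp(-rT)
C = 0.1690 + 1.07000000 - 0.99432497 = 0.2447

Answer: Call price = 0.2447


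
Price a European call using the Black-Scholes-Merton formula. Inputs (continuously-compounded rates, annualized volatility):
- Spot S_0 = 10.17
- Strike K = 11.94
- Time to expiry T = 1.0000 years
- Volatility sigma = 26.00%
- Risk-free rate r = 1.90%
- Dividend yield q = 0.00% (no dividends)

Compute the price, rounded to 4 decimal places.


Answer: Price = 0.5214

Derivation:
d1 = (ln(S/K) + (r - q + 0.5*sigma^2) * T) / (sigma * sqrt(T)) = -0.41404576
d2 = d1 - sigma * sqrt(T) = -0.67404576
exp(-rT) = 0.98117936; exp(-qT) = 1.00000000
C = S_0 * exp(-qT) * N(d1) - K * exp(-rT) * N(d2)
N(d1) = 0.33942030; N(d2) = 0.25014111
C = 10.1700 * 1.00000000 * 0.33942030 - 11.9400 * 0.98117936 * 0.25014111 = 0.5214


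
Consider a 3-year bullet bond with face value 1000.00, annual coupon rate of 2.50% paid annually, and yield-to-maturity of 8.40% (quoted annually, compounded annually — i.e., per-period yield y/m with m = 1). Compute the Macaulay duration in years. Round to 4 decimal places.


Coupon per period c = face * coupon_rate / m = 25.000000
Periods per year m = 1; per-period yield y/m = 0.084000
Number of cashflows N = 3
Cashflows (t years, CF_t, discount factor 1/(1+y/m)^(m*t), PV):
  t = 1.0000: CF_t = 25.000000, DF = 0.922509, PV = 23.062731
  t = 2.0000: CF_t = 25.000000, DF = 0.851023, PV = 21.275582
  t = 3.0000: CF_t = 1025.000000, DF = 0.785077, PV = 804.703738
Price P = sum_t PV_t = 849.042051
Macaulay numerator sum_t t * PV_t:
  t * PV_t at t = 1.0000: 23.062731
  t * PV_t at t = 2.0000: 42.551164
  t * PV_t at t = 3.0000: 2414.111214
Macaulay duration D = (sum_t t * PV_t) / P = 2479.725109 / 849.042051 = 2.920615

Answer: Macaulay duration = 2.9206 years


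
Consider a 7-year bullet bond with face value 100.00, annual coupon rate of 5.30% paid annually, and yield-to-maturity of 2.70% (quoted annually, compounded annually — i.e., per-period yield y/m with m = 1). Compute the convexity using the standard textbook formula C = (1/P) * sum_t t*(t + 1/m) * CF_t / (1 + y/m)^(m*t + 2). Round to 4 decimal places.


Answer: Convexity = 44.1284

Derivation:
Coupon per period c = face * coupon_rate / m = 5.300000
Periods per year m = 1; per-period yield y/m = 0.027000
Number of cashflows N = 7
Cashflows (t years, CF_t, discount factor 1/(1+y/m)^(m*t), PV):
  t = 1.0000: CF_t = 5.300000, DF = 0.973710, PV = 5.160662
  t = 2.0000: CF_t = 5.300000, DF = 0.948111, PV = 5.024987
  t = 3.0000: CF_t = 5.300000, DF = 0.923185, PV = 4.892880
  t = 4.0000: CF_t = 5.300000, DF = 0.898914, PV = 4.764245
  t = 5.0000: CF_t = 5.300000, DF = 0.875282, PV = 4.638992
  t = 6.0000: CF_t = 5.300000, DF = 0.852270, PV = 4.517032
  t = 7.0000: CF_t = 105.300000, DF = 0.829864, PV = 87.384673
Price P = sum_t PV_t = 116.383472
Convexity numerator sum_t t*(t + 1/m) * CF_t / (1+y/m)^(m*t + 2):
  t = 1.0000: term = 9.785759
  t = 2.0000: term = 28.585471
  t = 3.0000: term = 55.667908
  t = 4.0000: term = 90.340648
  t = 5.0000: term = 131.948367
  t = 6.0000: term = 179.871191
  t = 7.0000: term = 4639.619935
Convexity = (1/P) * sum = 5135.819279 / 116.383472 = 44.128425


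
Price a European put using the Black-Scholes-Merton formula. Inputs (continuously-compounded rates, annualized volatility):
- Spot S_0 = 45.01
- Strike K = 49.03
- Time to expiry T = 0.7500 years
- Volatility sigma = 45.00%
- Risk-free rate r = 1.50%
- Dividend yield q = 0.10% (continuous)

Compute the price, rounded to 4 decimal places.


Answer: Price = 9.1037

Derivation:
d1 = (ln(S/K) + (r - q + 0.5*sigma^2) * T) / (sigma * sqrt(T)) = 0.00228331
d2 = d1 - sigma * sqrt(T) = -0.38742812
exp(-rT) = 0.98881304; exp(-qT) = 0.99925028
P = K * exp(-rT) * N(-d2) - S_0 * exp(-qT) * N(-d1)
N(-d1) = 0.49908909; N(-d2) = 0.65078036
P = 49.0300 * 0.98881304 * 0.65078036 - 45.0100 * 0.99925028 * 0.49908909 = 9.1037


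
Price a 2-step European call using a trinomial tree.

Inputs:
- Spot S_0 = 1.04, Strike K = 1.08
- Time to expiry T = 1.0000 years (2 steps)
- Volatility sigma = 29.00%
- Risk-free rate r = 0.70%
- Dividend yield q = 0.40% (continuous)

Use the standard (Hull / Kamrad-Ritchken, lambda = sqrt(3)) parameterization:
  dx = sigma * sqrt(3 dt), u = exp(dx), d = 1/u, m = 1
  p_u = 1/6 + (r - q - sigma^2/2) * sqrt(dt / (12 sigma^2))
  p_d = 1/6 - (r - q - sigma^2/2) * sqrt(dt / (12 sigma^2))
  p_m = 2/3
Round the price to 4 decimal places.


Answer: Price = V(0,0) = 0.0943

Derivation:
dt = T/N = 0.500000; dx = sigma*sqrt(3*dt) = 0.355176
u = exp(dx) = 1.426432; d = 1/u = 0.701050
p_u = 0.139180, p_m = 0.666667, p_d = 0.194153
Discount per step: exp(-r*dt) = 0.996506
Stock lattice S(k, j) with j the centered position index:
  k=0: S(0,+0) = 1.0400
  k=1: S(1,-1) = 0.7291; S(1,+0) = 1.0400; S(1,+1) = 1.4835
  k=2: S(2,-2) = 0.5111; S(2,-1) = 0.7291; S(2,+0) = 1.0400; S(2,+1) = 1.4835; S(2,+2) = 2.1161
Terminal payoffs V(N, j) = max(S_T - K, 0):
  V(2,-2) = 0.000000; V(2,-1) = 0.000000; V(2,+0) = 0.000000; V(2,+1) = 0.403489; V(2,+2) = 1.036096
Backward induction: V(k, j) = exp(-r*dt) * [p_u * V(k+1, j+1) + p_m * V(k+1, j) + p_d * V(k+1, j-1)]
  V(1,-1) = exp(-r*dt) * [p_u*0.000000 + p_m*0.000000 + p_d*0.000000] = 0.000000
  V(1,+0) = exp(-r*dt) * [p_u*0.403489 + p_m*0.000000 + p_d*0.000000] = 0.055962
  V(1,+1) = exp(-r*dt) * [p_u*1.036096 + p_m*0.403489 + p_d*0.000000] = 0.411753
  V(0,+0) = exp(-r*dt) * [p_u*0.411753 + p_m*0.055962 + p_d*0.000000] = 0.094285


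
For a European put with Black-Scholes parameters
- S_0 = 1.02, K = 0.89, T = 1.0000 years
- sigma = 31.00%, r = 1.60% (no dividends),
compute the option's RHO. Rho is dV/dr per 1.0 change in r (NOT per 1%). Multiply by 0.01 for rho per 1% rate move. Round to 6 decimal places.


Answer: Rho = -0.322568

Derivation:
d1 = 0.6464078824; d2 = 0.3364078824
phi(d1) = 0.3237252527; exp(-qT) = 1.0000000000; exp(-rT) = 0.9841273201
N(-d2) = 0.3682816531
Rho = -K*T*exp(-rT)*N(-d2) = -0.8900 * 1.0000 * 0.9841273201 * 0.3682816531 = -0.322568


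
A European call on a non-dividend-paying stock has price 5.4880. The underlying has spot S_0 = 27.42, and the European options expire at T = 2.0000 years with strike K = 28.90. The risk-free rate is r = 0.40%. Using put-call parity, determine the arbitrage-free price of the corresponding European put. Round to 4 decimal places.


Put-call parity: C - P = S_0 * exp(-qT) - K * exp(-rT).
S_0 * exp(-qT) = 27.4200 * 1.00000000 = 27.42000000
K * exp(-rT) = 28.9000 * 0.99203191 = 28.66972234
P = C - S*exp(-qT) + K*exp(-rT)
P = 5.4880 - 27.42000000 + 28.66972234 = 6.7377

Answer: Put price = 6.7377


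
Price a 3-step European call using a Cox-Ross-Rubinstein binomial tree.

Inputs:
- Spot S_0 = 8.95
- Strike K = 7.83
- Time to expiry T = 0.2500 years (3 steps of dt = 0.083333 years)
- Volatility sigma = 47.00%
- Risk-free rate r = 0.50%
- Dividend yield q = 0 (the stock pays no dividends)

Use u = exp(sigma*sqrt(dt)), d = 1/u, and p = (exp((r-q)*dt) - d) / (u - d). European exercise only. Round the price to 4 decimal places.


dt = T/N = 0.083333
u = exp(sigma*sqrt(dt)) = 1.145312; d = 1/u = 0.873124
p = (exp((r-q)*dt) - d) / (u - d) = 0.467664
Discount per step: exp(-r*dt) = 0.999583
Stock lattice S(k, i) with i counting down-moves:
  k=0: S(0,0) = 8.9500
  k=1: S(1,0) = 10.2505; S(1,1) = 7.8145
  k=2: S(2,0) = 11.7401; S(2,1) = 8.9500; S(2,2) = 6.8230
  k=3: S(3,0) = 13.4461; S(3,1) = 10.2505; S(3,2) = 7.8145; S(3,3) = 5.9573
Terminal payoffs V(N, i) = max(S_T - K, 0):
  V(3,0) = 5.616051; V(3,1) = 2.420545; V(3,2) = 0.000000; V(3,3) = 0.000000
Backward induction: V(k, i) = exp(-r*dt) * [p * V(k+1, i) + (1-p) * V(k+1, i+1)].
  V(2,0) = exp(-r*dt) * [p*5.616051 + (1-p)*2.420545] = 3.913336
  V(2,1) = exp(-r*dt) * [p*2.420545 + (1-p)*0.000000] = 1.131529
  V(2,2) = exp(-r*dt) * [p*0.000000 + (1-p)*0.000000] = 0.000000
  V(1,0) = exp(-r*dt) * [p*3.913336 + (1-p)*1.131529] = 2.431466
  V(1,1) = exp(-r*dt) * [p*1.131529 + (1-p)*0.000000] = 0.528955
  V(0,0) = exp(-r*dt) * [p*2.431466 + (1-p)*0.528955] = 1.418099

Answer: Price = V(0,0) = 1.4181


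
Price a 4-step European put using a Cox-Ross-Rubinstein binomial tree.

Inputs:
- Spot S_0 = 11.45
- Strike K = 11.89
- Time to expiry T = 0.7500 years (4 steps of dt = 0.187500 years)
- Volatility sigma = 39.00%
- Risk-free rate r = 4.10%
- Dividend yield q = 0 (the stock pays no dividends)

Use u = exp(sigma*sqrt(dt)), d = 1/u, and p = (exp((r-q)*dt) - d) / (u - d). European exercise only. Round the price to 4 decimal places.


Answer: Price = V(0,0) = 1.5595

Derivation:
dt = T/N = 0.187500
u = exp(sigma*sqrt(dt)) = 1.183972; d = 1/u = 0.844615
p = (exp((r-q)*dt) - d) / (u - d) = 0.480622
Discount per step: exp(-r*dt) = 0.992342
Stock lattice S(k, i) with i counting down-moves:
  k=0: S(0,0) = 11.4500
  k=1: S(1,0) = 13.5565; S(1,1) = 9.6708
  k=2: S(2,0) = 16.0505; S(2,1) = 11.4500; S(2,2) = 8.1681
  k=3: S(3,0) = 19.0033; S(3,1) = 13.5565; S(3,2) = 9.6708; S(3,3) = 6.8989
  k=4: S(4,0) = 22.4994; S(4,1) = 16.0505; S(4,2) = 11.4500; S(4,3) = 8.1681; S(4,4) = 5.8269
Terminal payoffs V(N, i) = max(K - S_T, 0):
  V(4,0) = 0.000000; V(4,1) = 0.000000; V(4,2) = 0.440000; V(4,3) = 3.721871; V(4,4) = 6.063072
Backward induction: V(k, i) = exp(-r*dt) * [p * V(k+1, i) + (1-p) * V(k+1, i+1)].
  V(3,0) = exp(-r*dt) * [p*0.000000 + (1-p)*0.000000] = 0.000000
  V(3,1) = exp(-r*dt) * [p*0.000000 + (1-p)*0.440000] = 0.226776
  V(3,2) = exp(-r*dt) * [p*0.440000 + (1-p)*3.721871] = 2.128110
  V(3,3) = exp(-r*dt) * [p*3.721871 + (1-p)*6.063072] = 4.900026
  V(2,0) = exp(-r*dt) * [p*0.000000 + (1-p)*0.226776] = 0.116881
  V(2,1) = exp(-r*dt) * [p*0.226776 + (1-p)*2.128110] = 1.204989
  V(2,2) = exp(-r*dt) * [p*2.128110 + (1-p)*4.900026] = 3.540461
  V(1,0) = exp(-r*dt) * [p*0.116881 + (1-p)*1.204989] = 0.676797
  V(1,1) = exp(-r*dt) * [p*1.204989 + (1-p)*3.540461] = 2.399465
  V(0,0) = exp(-r*dt) * [p*0.676797 + (1-p)*2.399465] = 1.559479


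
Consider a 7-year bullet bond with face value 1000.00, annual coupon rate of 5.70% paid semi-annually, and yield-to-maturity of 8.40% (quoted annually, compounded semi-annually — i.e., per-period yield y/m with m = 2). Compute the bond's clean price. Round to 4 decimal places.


Coupon per period c = face * coupon_rate / m = 28.500000
Periods per year m = 2; per-period yield y/m = 0.042000
Number of cashflows N = 14
Cashflows (t years, CF_t, discount factor 1/(1+y/m)^(m*t), PV):
  t = 0.5000: CF_t = 28.500000, DF = 0.959693, PV = 27.351248
  t = 1.0000: CF_t = 28.500000, DF = 0.921010, PV = 26.248798
  t = 1.5000: CF_t = 28.500000, DF = 0.883887, PV = 25.190785
  t = 2.0000: CF_t = 28.500000, DF = 0.848260, PV = 24.175418
  t = 2.5000: CF_t = 28.500000, DF = 0.814069, PV = 23.200977
  t = 3.0000: CF_t = 28.500000, DF = 0.781257, PV = 22.265812
  t = 3.5000: CF_t = 28.500000, DF = 0.749766, PV = 21.368342
  t = 4.0000: CF_t = 28.500000, DF = 0.719545, PV = 20.507046
  t = 4.5000: CF_t = 28.500000, DF = 0.690543, PV = 19.680467
  t = 5.0000: CF_t = 28.500000, DF = 0.662709, PV = 18.887204
  t = 5.5000: CF_t = 28.500000, DF = 0.635997, PV = 18.125916
  t = 6.0000: CF_t = 28.500000, DF = 0.610362, PV = 17.395312
  t = 6.5000: CF_t = 28.500000, DF = 0.585760, PV = 16.694158
  t = 7.0000: CF_t = 1028.500000, DF = 0.562150, PV = 578.170902
Price P = sum_t PV_t = 859.262383

Answer: Price = 859.2624


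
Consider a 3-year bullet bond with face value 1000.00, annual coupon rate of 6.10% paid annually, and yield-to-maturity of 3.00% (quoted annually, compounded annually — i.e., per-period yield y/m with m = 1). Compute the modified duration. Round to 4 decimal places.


Answer: Modified duration = 2.7556

Derivation:
Coupon per period c = face * coupon_rate / m = 61.000000
Periods per year m = 1; per-period yield y/m = 0.030000
Number of cashflows N = 3
Cashflows (t years, CF_t, discount factor 1/(1+y/m)^(m*t), PV):
  t = 1.0000: CF_t = 61.000000, DF = 0.970874, PV = 59.223301
  t = 2.0000: CF_t = 61.000000, DF = 0.942596, PV = 57.498350
  t = 3.0000: CF_t = 1061.000000, DF = 0.915142, PV = 970.965301
Price P = sum_t PV_t = 1087.686952
First compute Macaulay numerator sum_t t * PV_t:
  t * PV_t at t = 1.0000: 59.223301
  t * PV_t at t = 2.0000: 114.996701
  t * PV_t at t = 3.0000: 2912.895902
Macaulay duration D = 3087.115904 / 1087.686952 = 2.838239
Modified duration = D / (1 + y/m) = 2.838239 / (1 + 0.030000) = 2.755572


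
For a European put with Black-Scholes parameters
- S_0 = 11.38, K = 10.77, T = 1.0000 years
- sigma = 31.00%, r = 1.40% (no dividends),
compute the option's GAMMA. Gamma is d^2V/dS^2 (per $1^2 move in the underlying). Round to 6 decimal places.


d1 = 0.3778804436; d2 = 0.0678804436
phi(d1) = 0.3714521044; exp(-qT) = 1.0000000000; exp(-rT) = 0.9860975443
Gamma = exp(-qT) * phi(d1) / (S * sigma * sqrt(T)) = 1.0000000000 * 0.3714521044 / (11.3800 * 0.3100 * 1.0000000000) = 0.105293

Answer: Gamma = 0.105293


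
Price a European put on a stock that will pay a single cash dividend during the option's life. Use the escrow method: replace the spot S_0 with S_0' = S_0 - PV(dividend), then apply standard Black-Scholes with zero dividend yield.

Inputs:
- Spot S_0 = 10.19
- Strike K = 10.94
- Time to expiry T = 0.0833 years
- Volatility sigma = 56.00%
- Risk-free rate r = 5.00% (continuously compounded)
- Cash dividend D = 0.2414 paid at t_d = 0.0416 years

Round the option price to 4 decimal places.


PV(D) = D * exp(-r * t_d) = 0.2414 * 0.99792216 = 0.24089841
S_0' = S_0 - PV(D) = 10.1900 - 0.24089841 = 9.94910159
d1 = (ln(S_0'/K) + (r + sigma^2/2)*T) / (sigma*sqrt(T)) = -0.48084607
d2 = d1 - sigma*sqrt(T) = -0.64247181
exp(-rT) = 0.99584366
N(-d1) = 0.68468705; N(-d2) = 0.73971656
P = K * exp(-rT) * N(-d2) - S_0' * N(-d1) = 10.9400 * 0.99584366 * 0.73971656 - 9.94910159 * 0.68468705 = 1.2468

Answer: Price = 1.2468


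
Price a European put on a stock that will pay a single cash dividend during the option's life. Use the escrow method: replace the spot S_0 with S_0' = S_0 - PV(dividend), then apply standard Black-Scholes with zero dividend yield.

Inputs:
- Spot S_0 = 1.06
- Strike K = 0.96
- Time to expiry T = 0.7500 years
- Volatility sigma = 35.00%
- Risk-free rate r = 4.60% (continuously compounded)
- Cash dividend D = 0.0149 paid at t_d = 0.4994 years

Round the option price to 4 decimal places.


Answer: Price = 0.0689

Derivation:
PV(D) = D * exp(-r * t_d) = 0.0149 * 0.97728946 = 0.01456161
S_0' = S_0 - PV(D) = 1.0600 - 0.01456161 = 1.04543839
d1 = (ln(S_0'/K) + (r + sigma^2/2)*T) / (sigma*sqrt(T)) = 0.54665437
d2 = d1 - sigma*sqrt(T) = 0.24354548
exp(-rT) = 0.96608834
N(-d1) = 0.29230810; N(-d2) = 0.40379143
P = K * exp(-rT) * N(-d2) - S_0' * N(-d1) = 0.9600 * 0.96608834 * 0.40379143 - 1.04543839 * 0.29230810 = 0.0689


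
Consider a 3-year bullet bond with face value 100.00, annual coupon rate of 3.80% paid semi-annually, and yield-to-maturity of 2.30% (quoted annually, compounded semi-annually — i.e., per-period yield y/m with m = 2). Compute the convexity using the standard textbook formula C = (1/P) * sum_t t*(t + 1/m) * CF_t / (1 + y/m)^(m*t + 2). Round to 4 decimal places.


Coupon per period c = face * coupon_rate / m = 1.900000
Periods per year m = 2; per-period yield y/m = 0.011500
Number of cashflows N = 6
Cashflows (t years, CF_t, discount factor 1/(1+y/m)^(m*t), PV):
  t = 0.5000: CF_t = 1.900000, DF = 0.988631, PV = 1.878398
  t = 1.0000: CF_t = 1.900000, DF = 0.977391, PV = 1.857042
  t = 1.5000: CF_t = 1.900000, DF = 0.966279, PV = 1.835929
  t = 2.0000: CF_t = 1.900000, DF = 0.955293, PV = 1.815056
  t = 2.5000: CF_t = 1.900000, DF = 0.944432, PV = 1.794420
  t = 3.0000: CF_t = 101.900000, DF = 0.933694, PV = 95.143443
Price P = sum_t PV_t = 104.324289
Convexity numerator sum_t t*(t + 1/m) * CF_t / (1+y/m)^(m*t + 2):
  t = 0.5000: term = 0.917965
  t = 1.0000: term = 2.722584
  t = 1.5000: term = 5.383261
  t = 2.0000: term = 8.870095
  t = 2.5000: term = 13.153873
  t = 3.0000: term = 976.419370
Convexity = (1/P) * sum = 1007.467148 / 104.324289 = 9.657072

Answer: Convexity = 9.6571


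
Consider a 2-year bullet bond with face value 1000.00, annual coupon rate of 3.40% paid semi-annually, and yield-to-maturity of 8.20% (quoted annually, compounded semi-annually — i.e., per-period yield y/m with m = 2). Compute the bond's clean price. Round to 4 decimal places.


Answer: Price = 913.0874

Derivation:
Coupon per period c = face * coupon_rate / m = 17.000000
Periods per year m = 2; per-period yield y/m = 0.041000
Number of cashflows N = 4
Cashflows (t years, CF_t, discount factor 1/(1+y/m)^(m*t), PV):
  t = 0.5000: CF_t = 17.000000, DF = 0.960615, PV = 16.330451
  t = 1.0000: CF_t = 17.000000, DF = 0.922781, PV = 15.687273
  t = 1.5000: CF_t = 17.000000, DF = 0.886437, PV = 15.069427
  t = 2.0000: CF_t = 1017.000000, DF = 0.851524, PV = 866.000285
Price P = sum_t PV_t = 913.087436


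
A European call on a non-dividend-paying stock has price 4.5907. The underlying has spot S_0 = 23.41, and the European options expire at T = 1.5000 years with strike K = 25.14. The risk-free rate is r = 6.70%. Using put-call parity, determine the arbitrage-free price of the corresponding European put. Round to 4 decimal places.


Put-call parity: C - P = S_0 * exp(-qT) - K * exp(-rT).
S_0 * exp(-qT) = 23.4100 * 1.00000000 = 23.41000000
K * exp(-rT) = 25.1400 * 0.90438511 = 22.73624173
P = C - S*exp(-qT) + K*exp(-rT)
P = 4.5907 - 23.41000000 + 22.73624173 = 3.9169

Answer: Put price = 3.9169


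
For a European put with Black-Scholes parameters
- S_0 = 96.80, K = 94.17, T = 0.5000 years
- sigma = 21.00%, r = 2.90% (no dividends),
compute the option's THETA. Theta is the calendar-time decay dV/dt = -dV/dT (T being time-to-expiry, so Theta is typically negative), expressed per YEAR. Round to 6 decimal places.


Answer: Theta = -4.256531

Derivation:
d1 = 0.3573942247; d2 = 0.2089018006
phi(d1) = 0.3742602570; exp(-qT) = 1.0000000000; exp(-rT) = 0.9856046187
Theta = -S*exp(-qT)*phi(d1)*sigma/(2*sqrt(T)) + r*K*exp(-rT)*N(-d2) - q*S*exp(-qT)*N(-d1)
N(-d1) = 0.3603983499; N(-d2) = 0.4172624492; sqrt(T) = 0.7071067812
Term 1 = -96.8000 * 1.0000000000 * 0.3742602570 * 0.2100 / (2 * 0.7071067812) = -5.3796418777
Term 2 = 0.0290 * 94.1700 * 0.9856046187 * 0.4172624492 = 1.1231107941
Term 3 = 0 (no dividend yield, q = 0)
Theta = -5.3796418777 + (1.1231107941) + (0.0000000000) = -4.256531


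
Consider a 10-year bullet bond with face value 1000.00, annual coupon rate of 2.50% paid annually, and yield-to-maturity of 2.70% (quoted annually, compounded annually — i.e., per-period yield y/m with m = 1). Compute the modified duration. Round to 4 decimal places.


Answer: Modified duration = 8.7244

Derivation:
Coupon per period c = face * coupon_rate / m = 25.000000
Periods per year m = 1; per-period yield y/m = 0.027000
Number of cashflows N = 10
Cashflows (t years, CF_t, discount factor 1/(1+y/m)^(m*t), PV):
  t = 1.0000: CF_t = 25.000000, DF = 0.973710, PV = 24.342746
  t = 2.0000: CF_t = 25.000000, DF = 0.948111, PV = 23.702771
  t = 3.0000: CF_t = 25.000000, DF = 0.923185, PV = 23.079621
  t = 4.0000: CF_t = 25.000000, DF = 0.898914, PV = 22.472854
  t = 5.0000: CF_t = 25.000000, DF = 0.875282, PV = 21.882039
  t = 6.0000: CF_t = 25.000000, DF = 0.852270, PV = 21.306757
  t = 7.0000: CF_t = 25.000000, DF = 0.829864, PV = 20.746599
  t = 8.0000: CF_t = 25.000000, DF = 0.808047, PV = 20.201167
  t = 9.0000: CF_t = 25.000000, DF = 0.786803, PV = 19.670075
  t = 10.0000: CF_t = 1025.000000, DF = 0.766118, PV = 785.270765
Price P = sum_t PV_t = 982.675394
First compute Macaulay numerator sum_t t * PV_t:
  t * PV_t at t = 1.0000: 24.342746
  t * PV_t at t = 2.0000: 47.405542
  t * PV_t at t = 3.0000: 69.238864
  t * PV_t at t = 4.0000: 89.891417
  t * PV_t at t = 5.0000: 109.410196
  t * PV_t at t = 6.0000: 127.840540
  t * PV_t at t = 7.0000: 145.226190
  t * PV_t at t = 8.0000: 161.609336
  t * PV_t at t = 9.0000: 177.030675
  t * PV_t at t = 10.0000: 7852.707652
Macaulay duration D = 8804.703158 / 982.675394 = 8.959930
Modified duration = D / (1 + y/m) = 8.959930 / (1 + 0.027000) = 8.724372


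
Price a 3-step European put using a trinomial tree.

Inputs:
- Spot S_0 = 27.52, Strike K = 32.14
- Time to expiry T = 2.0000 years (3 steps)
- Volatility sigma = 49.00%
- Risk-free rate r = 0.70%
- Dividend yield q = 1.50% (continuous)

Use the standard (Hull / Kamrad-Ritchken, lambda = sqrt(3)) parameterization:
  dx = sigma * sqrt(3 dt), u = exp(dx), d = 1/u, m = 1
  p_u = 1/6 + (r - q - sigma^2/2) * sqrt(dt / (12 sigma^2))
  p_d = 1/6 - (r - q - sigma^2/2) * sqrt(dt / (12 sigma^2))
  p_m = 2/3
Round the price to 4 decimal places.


Answer: Price = V(0,0) = 10.5319

Derivation:
dt = T/N = 0.666667; dx = sigma*sqrt(3*dt) = 0.692965
u = exp(dx) = 1.999635; d = 1/u = 0.500091
p_u = 0.105071, p_m = 0.666667, p_d = 0.228262
Discount per step: exp(-r*dt) = 0.995344
Stock lattice S(k, j) with j the centered position index:
  k=0: S(0,+0) = 27.5200
  k=1: S(1,-1) = 13.7625; S(1,+0) = 27.5200; S(1,+1) = 55.0300
  k=2: S(2,-2) = 6.8825; S(2,-1) = 13.7625; S(2,+0) = 27.5200; S(2,+1) = 55.0300; S(2,+2) = 110.0398
  k=3: S(3,-3) = 3.4419; S(3,-2) = 6.8825; S(3,-1) = 13.7625; S(3,+0) = 27.5200; S(3,+1) = 55.0300; S(3,+2) = 110.0398; S(3,+3) = 220.0395
Terminal payoffs V(N, j) = max(K - S_T, 0):
  V(3,-3) = 28.698116; V(3,-2) = 25.257488; V(3,-1) = 18.377488; V(3,+0) = 4.620000; V(3,+1) = 0.000000; V(3,+2) = 0.000000; V(3,+3) = 0.000000
Backward induction: V(k, j) = exp(-r*dt) * [p_u * V(k+1, j+1) + p_m * V(k+1, j) + p_d * V(k+1, j-1)]
  V(2,-2) = exp(-r*dt) * [p_u*18.377488 + p_m*25.257488 + p_d*28.698116] = 25.202076
  V(2,-1) = exp(-r*dt) * [p_u*4.620000 + p_m*18.377488 + p_d*25.257488] = 18.416268
  V(2,+0) = exp(-r*dt) * [p_u*0.000000 + p_m*4.620000 + p_d*18.377488] = 7.241010
  V(2,+1) = exp(-r*dt) * [p_u*0.000000 + p_m*0.000000 + p_d*4.620000] = 1.049660
  V(2,+2) = exp(-r*dt) * [p_u*0.000000 + p_m*0.000000 + p_d*0.000000] = 0.000000
  V(1,-1) = exp(-r*dt) * [p_u*7.241010 + p_m*18.416268 + p_d*25.202076] = 18.703522
  V(1,+0) = exp(-r*dt) * [p_u*1.049660 + p_m*7.241010 + p_d*18.416268] = 9.098802
  V(1,+1) = exp(-r*dt) * [p_u*0.000000 + p_m*1.049660 + p_d*7.241010] = 2.341667
  V(0,+0) = exp(-r*dt) * [p_u*2.341667 + p_m*9.098802 + p_d*18.703522] = 10.531948


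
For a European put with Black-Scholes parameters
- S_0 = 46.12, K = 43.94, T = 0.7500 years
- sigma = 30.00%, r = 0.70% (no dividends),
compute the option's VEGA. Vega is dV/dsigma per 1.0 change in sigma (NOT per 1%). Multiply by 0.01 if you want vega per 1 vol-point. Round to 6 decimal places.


d1 = 0.3364860048; d2 = 0.0766783836
phi(d1) = 0.3769849741; exp(-qT) = 1.0000000000; exp(-rT) = 0.9947637572
Vega = S * exp(-qT) * phi(d1) * sqrt(T) = 46.1200 * 1.0000000000 * 0.3769849741 * 0.8660254038 = 15.057191

Answer: Vega = 15.057191


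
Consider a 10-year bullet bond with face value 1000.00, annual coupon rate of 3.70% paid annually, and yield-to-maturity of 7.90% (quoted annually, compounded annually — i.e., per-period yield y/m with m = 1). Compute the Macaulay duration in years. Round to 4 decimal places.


Coupon per period c = face * coupon_rate / m = 37.000000
Periods per year m = 1; per-period yield y/m = 0.079000
Number of cashflows N = 10
Cashflows (t years, CF_t, discount factor 1/(1+y/m)^(m*t), PV):
  t = 1.0000: CF_t = 37.000000, DF = 0.926784, PV = 34.291010
  t = 2.0000: CF_t = 37.000000, DF = 0.858929, PV = 31.780362
  t = 3.0000: CF_t = 37.000000, DF = 0.796041, PV = 29.453533
  t = 4.0000: CF_t = 37.000000, DF = 0.737758, PV = 27.297064
  t = 5.0000: CF_t = 37.000000, DF = 0.683743, PV = 25.298484
  t = 6.0000: CF_t = 37.000000, DF = 0.633682, PV = 23.446232
  t = 7.0000: CF_t = 37.000000, DF = 0.587286, PV = 21.729594
  t = 8.0000: CF_t = 37.000000, DF = 0.544288, PV = 20.138641
  t = 9.0000: CF_t = 37.000000, DF = 0.504437, PV = 18.664172
  t = 10.0000: CF_t = 1037.000000, DF = 0.467504, PV = 484.801896
Price P = sum_t PV_t = 716.900988
Macaulay numerator sum_t t * PV_t:
  t * PV_t at t = 1.0000: 34.291010
  t * PV_t at t = 2.0000: 63.560723
  t * PV_t at t = 3.0000: 88.360598
  t * PV_t at t = 4.0000: 109.188258
  t * PV_t at t = 5.0000: 126.492421
  t * PV_t at t = 6.0000: 140.677391
  t * PV_t at t = 7.0000: 152.107158
  t * PV_t at t = 8.0000: 161.109130
  t * PV_t at t = 9.0000: 167.977546
  t * PV_t at t = 10.0000: 4848.018959
Macaulay duration D = (sum_t t * PV_t) / P = 5891.783194 / 716.900988 = 8.218406

Answer: Macaulay duration = 8.2184 years


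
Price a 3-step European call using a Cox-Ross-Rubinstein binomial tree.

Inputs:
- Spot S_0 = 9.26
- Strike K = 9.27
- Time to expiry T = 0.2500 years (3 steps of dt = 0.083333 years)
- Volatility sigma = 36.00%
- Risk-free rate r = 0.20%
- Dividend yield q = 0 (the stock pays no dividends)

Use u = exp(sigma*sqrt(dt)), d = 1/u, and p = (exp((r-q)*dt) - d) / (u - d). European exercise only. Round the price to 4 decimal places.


Answer: Price = V(0,0) = 0.7180

Derivation:
dt = T/N = 0.083333
u = exp(sigma*sqrt(dt)) = 1.109515; d = 1/u = 0.901295
p = (exp((r-q)*dt) - d) / (u - d) = 0.474843
Discount per step: exp(-r*dt) = 0.999833
Stock lattice S(k, i) with i counting down-moves:
  k=0: S(0,0) = 9.2600
  k=1: S(1,0) = 10.2741; S(1,1) = 8.3460
  k=2: S(2,0) = 11.3993; S(2,1) = 9.2600; S(2,2) = 7.5222
  k=3: S(3,0) = 12.6477; S(3,1) = 10.2741; S(3,2) = 8.3460; S(3,3) = 6.7797
Terminal payoffs V(N, i) = max(S_T - K, 0):
  V(3,0) = 3.377672; V(3,1) = 1.004110; V(3,2) = 0.000000; V(3,3) = 0.000000
Backward induction: V(k, i) = exp(-r*dt) * [p * V(k+1, i) + (1-p) * V(k+1, i+1)].
  V(2,0) = exp(-r*dt) * [p*3.377672 + (1-p)*1.004110] = 2.130824
  V(2,1) = exp(-r*dt) * [p*1.004110 + (1-p)*0.000000] = 0.476715
  V(2,2) = exp(-r*dt) * [p*0.000000 + (1-p)*0.000000] = 0.000000
  V(1,0) = exp(-r*dt) * [p*2.130824 + (1-p)*0.476715] = 1.261947
  V(1,1) = exp(-r*dt) * [p*0.476715 + (1-p)*0.000000] = 0.226327
  V(0,0) = exp(-r*dt) * [p*1.261947 + (1-p)*0.226327] = 0.717964


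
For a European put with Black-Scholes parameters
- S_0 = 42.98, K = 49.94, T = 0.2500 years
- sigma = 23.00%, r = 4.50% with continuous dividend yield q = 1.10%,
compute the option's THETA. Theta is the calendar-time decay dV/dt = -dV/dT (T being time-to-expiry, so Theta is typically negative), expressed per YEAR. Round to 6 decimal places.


Answer: Theta = -0.387109

Derivation:
d1 = -1.1736947273; d2 = -1.2886947273
phi(d1) = 0.2003442405; exp(-qT) = 0.9972537778; exp(-rT) = 0.9888130446
Theta = -S*exp(-qT)*phi(d1)*sigma/(2*sqrt(T)) + r*K*exp(-rT)*N(-d2) - q*S*exp(-qT)*N(-d1)
N(-d1) = 0.8797413385; N(-d2) = 0.9012478819; sqrt(T) = 0.5000000000
Term 1 = -42.9800 * 0.9972537778 * 0.2003442405 * 0.2300 / (2 * 0.5000000000) = -1.9750441088
Term 2 = 0.0450 * 49.9400 * 0.9888130446 * 0.9012478819 = 2.0027165923
Term 3 = -0.0110 * 42.9800 * 0.9972537778 * 0.8797413385 = -0.4147818900
Theta = -1.9750441088 + (2.0027165923) + (-0.4147818900) = -0.387109


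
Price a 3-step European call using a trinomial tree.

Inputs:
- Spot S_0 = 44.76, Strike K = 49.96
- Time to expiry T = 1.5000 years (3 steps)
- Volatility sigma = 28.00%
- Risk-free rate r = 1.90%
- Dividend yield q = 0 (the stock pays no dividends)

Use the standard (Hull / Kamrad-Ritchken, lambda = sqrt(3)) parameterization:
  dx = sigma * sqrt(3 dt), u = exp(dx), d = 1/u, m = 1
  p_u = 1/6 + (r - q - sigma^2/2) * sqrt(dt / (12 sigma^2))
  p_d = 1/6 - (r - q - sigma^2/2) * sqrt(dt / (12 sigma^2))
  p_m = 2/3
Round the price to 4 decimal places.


Answer: Price = V(0,0) = 4.7440

Derivation:
dt = T/N = 0.500000; dx = sigma*sqrt(3*dt) = 0.342929
u = exp(dx) = 1.409068; d = 1/u = 0.709689
p_u = 0.151941, p_m = 0.666667, p_d = 0.181393
Discount per step: exp(-r*dt) = 0.990545
Stock lattice S(k, j) with j the centered position index:
  k=0: S(0,+0) = 44.7600
  k=1: S(1,-1) = 31.7657; S(1,+0) = 44.7600; S(1,+1) = 63.0699
  k=2: S(2,-2) = 22.5437; S(2,-1) = 31.7657; S(2,+0) = 44.7600; S(2,+1) = 63.0699; S(2,+2) = 88.8698
  k=3: S(3,-3) = 15.9990; S(3,-2) = 22.5437; S(3,-1) = 31.7657; S(3,+0) = 44.7600; S(3,+1) = 63.0699; S(3,+2) = 88.8698; S(3,+3) = 125.2236
Terminal payoffs V(N, j) = max(S_T - K, 0):
  V(3,-3) = 0.000000; V(3,-2) = 0.000000; V(3,-1) = 0.000000; V(3,+0) = 0.000000; V(3,+1) = 13.109888; V(3,+2) = 38.909767; V(3,+3) = 75.263554
Backward induction: V(k, j) = exp(-r*dt) * [p_u * V(k+1, j+1) + p_m * V(k+1, j) + p_d * V(k+1, j-1)]
  V(2,-2) = exp(-r*dt) * [p_u*0.000000 + p_m*0.000000 + p_d*0.000000] = 0.000000
  V(2,-1) = exp(-r*dt) * [p_u*0.000000 + p_m*0.000000 + p_d*0.000000] = 0.000000
  V(2,+0) = exp(-r*dt) * [p_u*13.109888 + p_m*0.000000 + p_d*0.000000] = 1.973090
  V(2,+1) = exp(-r*dt) * [p_u*38.909767 + p_m*13.109888 + p_d*0.000000] = 14.513364
  V(2,+2) = exp(-r*dt) * [p_u*75.263554 + p_m*38.909767 + p_d*13.109888] = 39.377601
  V(1,-1) = exp(-r*dt) * [p_u*1.973090 + p_m*0.000000 + p_d*0.000000] = 0.296958
  V(1,+0) = exp(-r*dt) * [p_u*14.513364 + p_m*1.973090 + p_d*0.000000] = 3.487275
  V(1,+1) = exp(-r*dt) * [p_u*39.377601 + p_m*14.513364 + p_d*1.973090] = 15.865099
  V(0,+0) = exp(-r*dt) * [p_u*15.865099 + p_m*3.487275 + p_d*0.296958] = 4.743986


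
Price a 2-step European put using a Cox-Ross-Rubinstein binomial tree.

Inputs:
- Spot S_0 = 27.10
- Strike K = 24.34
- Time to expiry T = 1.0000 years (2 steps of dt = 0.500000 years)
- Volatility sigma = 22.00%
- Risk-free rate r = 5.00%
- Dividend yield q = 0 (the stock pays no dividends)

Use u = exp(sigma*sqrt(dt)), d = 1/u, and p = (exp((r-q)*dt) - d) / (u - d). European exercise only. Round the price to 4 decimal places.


dt = T/N = 0.500000
u = exp(sigma*sqrt(dt)) = 1.168316; d = 1/u = 0.855933
p = (exp((r-q)*dt) - d) / (u - d) = 0.542226
Discount per step: exp(-r*dt) = 0.975310
Stock lattice S(k, i) with i counting down-moves:
  k=0: S(0,0) = 27.1000
  k=1: S(1,0) = 31.6614; S(1,1) = 23.1958
  k=2: S(2,0) = 36.9905; S(2,1) = 27.1000; S(2,2) = 19.8540
Terminal payoffs V(N, i) = max(K - S_T, 0):
  V(2,0) = 0.000000; V(2,1) = 0.000000; V(2,2) = 4.485975
Backward induction: V(k, i) = exp(-r*dt) * [p * V(k+1, i) + (1-p) * V(k+1, i+1)].
  V(1,0) = exp(-r*dt) * [p*0.000000 + (1-p)*0.000000] = 0.000000
  V(1,1) = exp(-r*dt) * [p*0.000000 + (1-p)*4.485975] = 2.002860
  V(0,0) = exp(-r*dt) * [p*0.000000 + (1-p)*2.002860] = 0.894220

Answer: Price = V(0,0) = 0.8942


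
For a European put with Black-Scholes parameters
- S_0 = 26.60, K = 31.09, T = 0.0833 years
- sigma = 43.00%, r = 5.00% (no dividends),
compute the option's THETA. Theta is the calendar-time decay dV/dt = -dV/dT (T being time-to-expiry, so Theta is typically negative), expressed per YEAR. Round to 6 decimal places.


d1 = -1.1611809894; d2 = -1.2852864688
phi(d1) = 0.2032925553; exp(-qT) = 1.0000000000; exp(-rT) = 0.9958436616
Theta = -S*exp(-qT)*phi(d1)*sigma/(2*sqrt(T)) + r*K*exp(-rT)*N(-d2) - q*S*exp(-qT)*N(-d1)
N(-d1) = 0.8772158479; N(-d2) = 0.9006539016; sqrt(T) = 0.2886173938
Term 1 = -26.6000 * 1.0000000000 * 0.2032925553 * 0.4300 / (2 * 0.2886173938) = -4.0282746249
Term 2 = 0.0500 * 31.0900 * 0.9958436616 * 0.9006539016 = 1.3942473399
Term 3 = 0 (no dividend yield, q = 0)
Theta = -4.0282746249 + (1.3942473399) + (0.0000000000) = -2.634027

Answer: Theta = -2.634027


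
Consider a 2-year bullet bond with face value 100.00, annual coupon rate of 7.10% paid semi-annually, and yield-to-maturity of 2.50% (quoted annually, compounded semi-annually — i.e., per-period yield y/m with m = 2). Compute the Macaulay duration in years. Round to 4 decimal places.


Answer: Macaulay duration = 1.9042 years

Derivation:
Coupon per period c = face * coupon_rate / m = 3.550000
Periods per year m = 2; per-period yield y/m = 0.012500
Number of cashflows N = 4
Cashflows (t years, CF_t, discount factor 1/(1+y/m)^(m*t), PV):
  t = 0.5000: CF_t = 3.550000, DF = 0.987654, PV = 3.506173
  t = 1.0000: CF_t = 3.550000, DF = 0.975461, PV = 3.462887
  t = 1.5000: CF_t = 3.550000, DF = 0.963418, PV = 3.420135
  t = 2.0000: CF_t = 103.550000, DF = 0.951524, PV = 98.530339
Price P = sum_t PV_t = 108.919533
Macaulay numerator sum_t t * PV_t:
  t * PV_t at t = 0.5000: 1.753086
  t * PV_t at t = 1.0000: 3.462887
  t * PV_t at t = 1.5000: 5.130203
  t * PV_t at t = 2.0000: 197.060677
Macaulay duration D = (sum_t t * PV_t) / P = 207.406853 / 108.919533 = 1.904221


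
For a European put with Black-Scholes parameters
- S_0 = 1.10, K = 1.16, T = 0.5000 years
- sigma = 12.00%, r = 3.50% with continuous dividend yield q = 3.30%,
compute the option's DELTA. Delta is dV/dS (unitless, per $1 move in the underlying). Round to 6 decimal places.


d1 = -0.5716937739; d2 = -0.6565465876
phi(d1) = 0.3387965773; exp(-qT) = 0.9836353794; exp(-rT) = 0.9826522357
N(-d1) = 0.7162352734
Delta = -exp(-qT) * N(-d1) = -0.9836353794 * 0.7162352734 = -0.704514

Answer: Delta = -0.704514


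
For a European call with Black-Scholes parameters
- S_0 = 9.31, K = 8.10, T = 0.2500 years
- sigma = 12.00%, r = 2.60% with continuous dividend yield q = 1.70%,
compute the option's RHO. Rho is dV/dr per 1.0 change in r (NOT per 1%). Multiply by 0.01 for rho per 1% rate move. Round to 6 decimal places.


Answer: Rho = 1.991845

Derivation:
d1 = 2.3879171602; d2 = 2.3279171602
phi(d1) = 0.0230517702; exp(-qT) = 0.9957590185; exp(-rT) = 0.9935210793
N(d2) = 0.9900417486
Rho = K*T*exp(-rT)*N(d2) = 8.1000 * 0.2500 * 0.9935210793 * 0.9900417486 = 1.991845


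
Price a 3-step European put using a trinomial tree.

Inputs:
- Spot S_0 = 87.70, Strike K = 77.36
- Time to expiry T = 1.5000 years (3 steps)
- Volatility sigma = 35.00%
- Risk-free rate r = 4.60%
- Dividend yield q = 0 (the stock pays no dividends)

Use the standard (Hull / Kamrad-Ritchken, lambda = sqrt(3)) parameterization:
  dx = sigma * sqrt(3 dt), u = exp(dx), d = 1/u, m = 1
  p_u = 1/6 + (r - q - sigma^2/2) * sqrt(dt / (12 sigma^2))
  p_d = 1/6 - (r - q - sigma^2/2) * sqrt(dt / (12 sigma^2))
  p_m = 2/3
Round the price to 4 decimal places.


Answer: Price = V(0,0) = 7.2743

Derivation:
dt = T/N = 0.500000; dx = sigma*sqrt(3*dt) = 0.428661
u = exp(dx) = 1.535200; d = 1/u = 0.651381
p_u = 0.157773, p_m = 0.666667, p_d = 0.175561
Discount per step: exp(-r*dt) = 0.977262
Stock lattice S(k, j) with j the centered position index:
  k=0: S(0,+0) = 87.7000
  k=1: S(1,-1) = 57.1261; S(1,+0) = 87.7000; S(1,+1) = 134.6370
  k=2: S(2,-2) = 37.2109; S(2,-1) = 57.1261; S(2,+0) = 87.7000; S(2,+1) = 134.6370; S(2,+2) = 206.6948
  k=3: S(3,-3) = 24.2384; S(3,-2) = 37.2109; S(3,-1) = 57.1261; S(3,+0) = 87.7000; S(3,+1) = 134.6370; S(3,+2) = 206.6948; S(3,+3) = 317.3179
Terminal payoffs V(N, j) = max(K - S_T, 0):
  V(3,-3) = 53.121560; V(3,-2) = 40.149146; V(3,-1) = 20.233895; V(3,+0) = 0.000000; V(3,+1) = 0.000000; V(3,+2) = 0.000000; V(3,+3) = 0.000000
Backward induction: V(k, j) = exp(-r*dt) * [p_u * V(k+1, j+1) + p_m * V(k+1, j) + p_d * V(k+1, j-1)]
  V(2,-2) = exp(-r*dt) * [p_u*20.233895 + p_m*40.149146 + p_d*53.121560] = 38.391277
  V(2,-1) = exp(-r*dt) * [p_u*0.000000 + p_m*20.233895 + p_d*40.149146] = 20.070893
  V(2,+0) = exp(-r*dt) * [p_u*0.000000 + p_m*0.000000 + p_d*20.233895] = 3.471506
  V(2,+1) = exp(-r*dt) * [p_u*0.000000 + p_m*0.000000 + p_d*0.000000] = 0.000000
  V(2,+2) = exp(-r*dt) * [p_u*0.000000 + p_m*0.000000 + p_d*0.000000] = 0.000000
  V(1,-1) = exp(-r*dt) * [p_u*3.471506 + p_m*20.070893 + p_d*38.391277] = 20.198356
  V(1,+0) = exp(-r*dt) * [p_u*0.000000 + p_m*3.471506 + p_d*20.070893] = 5.705255
  V(1,+1) = exp(-r*dt) * [p_u*0.000000 + p_m*0.000000 + p_d*3.471506] = 0.595602
  V(0,+0) = exp(-r*dt) * [p_u*0.595602 + p_m*5.705255 + p_d*20.198356] = 7.274262
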